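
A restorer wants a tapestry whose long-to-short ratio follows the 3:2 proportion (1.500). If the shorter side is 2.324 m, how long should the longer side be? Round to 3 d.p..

3:2 = 1.50000.
Longer side = 2.324 × 1.50000 ≈ 3.48600 → 3.486 m.

3.486 m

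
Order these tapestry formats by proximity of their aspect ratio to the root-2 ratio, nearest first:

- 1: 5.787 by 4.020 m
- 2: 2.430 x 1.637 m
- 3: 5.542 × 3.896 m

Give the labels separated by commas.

1: 5.787/4.020 ≈ 1.440 → |1.440 − 1.414| = 0.026
2: 2.430/1.637 ≈ 1.484 → |1.484 − 1.414| = 0.070
3: 5.542/3.896 ≈ 1.422 → |1.422 − 1.414| = 0.008

3, 1, 2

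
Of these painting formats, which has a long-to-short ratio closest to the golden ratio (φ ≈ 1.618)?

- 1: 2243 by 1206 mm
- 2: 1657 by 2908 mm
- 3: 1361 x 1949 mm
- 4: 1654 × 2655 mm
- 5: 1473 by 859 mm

Ratios (long/short): 1 ≈ 1.860; 2 ≈ 1.755; 3 ≈ 1.432; 4 ≈ 1.605; 5 ≈ 1.715.
golden ratio ≈ 1.618; option 4 is nearest (Δ 0.013).

4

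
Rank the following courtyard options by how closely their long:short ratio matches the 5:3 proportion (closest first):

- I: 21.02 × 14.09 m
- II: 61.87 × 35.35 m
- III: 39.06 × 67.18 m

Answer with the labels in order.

III, II, I

I: 21.02/14.09 ≈ 1.492 → |1.492 − 1.667| = 0.175
II: 61.87/35.35 ≈ 1.750 → |1.750 − 1.667| = 0.083
III: 67.18/39.06 ≈ 1.720 → |1.720 − 1.667| = 0.053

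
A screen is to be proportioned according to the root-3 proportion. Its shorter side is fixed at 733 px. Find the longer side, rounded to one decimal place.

root-3 ≈ 1.73205.
Longer side = 733 × 1.73205 ≈ 1269.593 → 1269.6 px.

1269.6 px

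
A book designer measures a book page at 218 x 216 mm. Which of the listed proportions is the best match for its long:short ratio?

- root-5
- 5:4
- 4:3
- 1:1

1:1

Ratio = 218 / 216 ≈ 1.009.
Distances: root-5 2.236 (Δ 1.227); 5:4 1.250 (Δ 0.241); 4:3 1.333 (Δ 0.324); 1:1 1.000 (Δ 0.009).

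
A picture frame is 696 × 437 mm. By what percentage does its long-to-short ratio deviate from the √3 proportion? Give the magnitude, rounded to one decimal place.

8.0%

Ratio = 696 / 437 ≈ 1.5927.
Ideal root-3 ≈ 1.7321. |1.5927 − 1.7321| / 1.7321 ≈ 8.05% → 8.0%.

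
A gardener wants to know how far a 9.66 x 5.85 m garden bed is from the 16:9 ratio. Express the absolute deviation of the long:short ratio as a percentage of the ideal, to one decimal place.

7.1%

Ratio = 9.66 / 5.85 ≈ 1.6513.
Ideal 16:9 ≈ 1.7778. |1.6513 − 1.7778| / 1.7778 ≈ 7.12% → 7.1%.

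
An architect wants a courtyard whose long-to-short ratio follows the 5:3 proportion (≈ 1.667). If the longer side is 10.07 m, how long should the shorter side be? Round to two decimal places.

5:3 ≈ 1.66667.
Shorter side = 10.07 ÷ 1.66667 ≈ 6.0420 → 6.04 m.

6.04 m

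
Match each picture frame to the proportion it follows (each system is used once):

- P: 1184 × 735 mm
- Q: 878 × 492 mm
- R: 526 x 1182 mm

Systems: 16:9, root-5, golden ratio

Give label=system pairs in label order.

P=golden ratio, Q=16:9, R=root-5

Ratios: P ≈ 1.611; Q ≈ 1.785; R ≈ 2.247.
Targets: 16:9 ≈ 1.778; root-5 ≈ 2.236; golden ratio ≈ 1.618.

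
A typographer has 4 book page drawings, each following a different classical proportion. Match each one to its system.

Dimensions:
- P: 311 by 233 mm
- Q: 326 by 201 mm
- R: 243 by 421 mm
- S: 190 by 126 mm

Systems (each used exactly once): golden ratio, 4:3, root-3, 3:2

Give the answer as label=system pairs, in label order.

P = 311/233 ≈ 1.335 → 4:3 (1.333)
Q = 326/201 ≈ 1.622 → golden ratio (1.618)
R = 421/243 ≈ 1.733 → root-3 (1.732)
S = 190/126 ≈ 1.508 → 3:2 (1.500)

P=4:3, Q=golden ratio, R=root-3, S=3:2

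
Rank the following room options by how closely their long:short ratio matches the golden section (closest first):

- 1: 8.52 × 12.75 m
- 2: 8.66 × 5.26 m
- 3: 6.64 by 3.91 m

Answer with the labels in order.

Ratios: 1 = 12.75 / 8.52 ≈ 1.496; 2 = 8.66 / 5.26 ≈ 1.646; 3 = 6.64 / 3.91 ≈ 1.698.
|Δ from 1.618|: 1 0.122; 2 0.028; 3 0.080.

2, 3, 1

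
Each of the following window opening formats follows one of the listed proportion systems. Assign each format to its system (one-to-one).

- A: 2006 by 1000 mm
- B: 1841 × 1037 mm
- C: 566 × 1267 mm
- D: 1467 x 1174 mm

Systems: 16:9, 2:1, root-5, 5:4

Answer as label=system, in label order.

A=2:1, B=16:9, C=root-5, D=5:4

A = 2006/1000 ≈ 2.006 → 2:1 (2.000)
B = 1841/1037 ≈ 1.775 → 16:9 (1.778)
C = 1267/566 ≈ 2.239 → root-5 (2.236)
D = 1467/1174 ≈ 1.250 → 5:4 (1.250)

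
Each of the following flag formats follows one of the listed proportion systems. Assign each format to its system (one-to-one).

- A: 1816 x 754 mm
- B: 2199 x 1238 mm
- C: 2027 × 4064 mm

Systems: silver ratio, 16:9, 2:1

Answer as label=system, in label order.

A=silver ratio, B=16:9, C=2:1

A = 1816/754 ≈ 2.408 → silver ratio (2.414)
B = 2199/1238 ≈ 1.776 → 16:9 (1.778)
C = 4064/2027 ≈ 2.005 → 2:1 (2.000)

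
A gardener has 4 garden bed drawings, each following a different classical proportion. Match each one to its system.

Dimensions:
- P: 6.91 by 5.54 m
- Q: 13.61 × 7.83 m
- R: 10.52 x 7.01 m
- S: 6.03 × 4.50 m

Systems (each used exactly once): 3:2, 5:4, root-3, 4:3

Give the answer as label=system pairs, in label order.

P=5:4, Q=root-3, R=3:2, S=4:3

P = 6.91/5.54 ≈ 1.247 → 5:4 (1.250)
Q = 13.61/7.83 ≈ 1.738 → root-3 (1.732)
R = 10.52/7.01 ≈ 1.501 → 3:2 (1.500)
S = 6.03/4.50 ≈ 1.340 → 4:3 (1.333)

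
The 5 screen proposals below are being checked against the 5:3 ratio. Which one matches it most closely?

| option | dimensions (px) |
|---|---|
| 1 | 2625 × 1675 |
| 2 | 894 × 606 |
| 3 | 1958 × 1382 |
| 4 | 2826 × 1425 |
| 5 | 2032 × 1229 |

5

Target 5:3 ≈ 1.667.
1: 1.567 (Δ0.100)  2: 1.475 (Δ0.192)  3: 1.417 (Δ0.250)  4: 1.983 (Δ0.316)  5: 1.653 (Δ0.014)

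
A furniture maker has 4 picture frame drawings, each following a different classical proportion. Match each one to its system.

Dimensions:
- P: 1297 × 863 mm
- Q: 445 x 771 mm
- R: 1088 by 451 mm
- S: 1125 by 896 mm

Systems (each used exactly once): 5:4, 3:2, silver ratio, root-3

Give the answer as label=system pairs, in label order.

Ratios: P ≈ 1.503; Q ≈ 1.733; R ≈ 2.412; S ≈ 1.256.
Targets: 5:4 ≈ 1.250; 3:2 ≈ 1.500; silver ratio ≈ 2.414; root-3 ≈ 1.732.

P=3:2, Q=root-3, R=silver ratio, S=5:4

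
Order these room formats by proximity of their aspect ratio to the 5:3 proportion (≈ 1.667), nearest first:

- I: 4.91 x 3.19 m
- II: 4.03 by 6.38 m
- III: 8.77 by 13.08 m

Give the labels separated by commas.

II, I, III

I: 4.91/3.19 ≈ 1.539 → |1.539 − 1.667| = 0.128
II: 6.38/4.03 ≈ 1.583 → |1.583 − 1.667| = 0.084
III: 13.08/8.77 ≈ 1.491 → |1.491 − 1.667| = 0.176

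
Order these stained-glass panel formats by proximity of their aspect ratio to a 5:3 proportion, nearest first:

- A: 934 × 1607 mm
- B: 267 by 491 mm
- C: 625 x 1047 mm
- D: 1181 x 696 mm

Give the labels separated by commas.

C, D, A, B

Ratios: A = 1607 / 934 ≈ 1.721; B = 491 / 267 ≈ 1.839; C = 1047 / 625 ≈ 1.675; D = 1181 / 696 ≈ 1.697.
|Δ from 1.667|: A 0.054; B 0.172; C 0.008; D 0.030.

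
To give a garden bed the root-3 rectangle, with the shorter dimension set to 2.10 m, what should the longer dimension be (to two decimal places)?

3.64 m

root-3 ≈ 1.73205.
Longer side = 2.10 × 1.73205 ≈ 3.6373 → 3.64 m.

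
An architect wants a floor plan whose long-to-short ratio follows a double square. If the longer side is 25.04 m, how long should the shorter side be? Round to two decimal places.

12.52 m

2:1 = 2.00000.
Shorter side = 25.04 ÷ 2.00000 ≈ 12.5200 → 12.52 m.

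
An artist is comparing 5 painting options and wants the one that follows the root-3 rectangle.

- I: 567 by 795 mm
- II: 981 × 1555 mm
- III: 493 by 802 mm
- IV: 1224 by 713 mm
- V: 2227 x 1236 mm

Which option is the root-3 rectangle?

Target root-3 ≈ 1.732.
I: 1.402 (Δ0.330)  II: 1.585 (Δ0.147)  III: 1.627 (Δ0.105)  IV: 1.717 (Δ0.015)  V: 1.802 (Δ0.070)

IV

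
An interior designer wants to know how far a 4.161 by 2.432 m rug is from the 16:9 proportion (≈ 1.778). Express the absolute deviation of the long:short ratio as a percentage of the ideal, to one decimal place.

3.8%

Ratio = 4.161 / 2.432 ≈ 1.7109.
Ideal 16:9 ≈ 1.7778. |1.7109 − 1.7778| / 1.7778 ≈ 3.76% → 3.8%.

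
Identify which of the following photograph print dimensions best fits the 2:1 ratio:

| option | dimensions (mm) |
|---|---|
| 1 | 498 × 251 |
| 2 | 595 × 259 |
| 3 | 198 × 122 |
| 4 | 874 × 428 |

1

Target 2:1 ≈ 2.000.
1: 1.984 (Δ0.016)  2: 2.297 (Δ0.297)  3: 1.623 (Δ0.377)  4: 2.042 (Δ0.042)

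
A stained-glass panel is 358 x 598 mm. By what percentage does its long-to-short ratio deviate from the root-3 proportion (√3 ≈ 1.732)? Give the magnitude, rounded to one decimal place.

3.6%

Ratio = 598 / 358 ≈ 1.6704.
Ideal root-3 ≈ 1.7321. |1.6704 − 1.7321| / 1.7321 ≈ 3.56% → 3.6%.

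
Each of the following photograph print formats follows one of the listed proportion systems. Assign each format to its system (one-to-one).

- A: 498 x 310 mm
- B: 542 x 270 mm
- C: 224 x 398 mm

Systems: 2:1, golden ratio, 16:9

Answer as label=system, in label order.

A=golden ratio, B=2:1, C=16:9

A = 498/310 ≈ 1.606 → golden ratio (1.618)
B = 542/270 ≈ 2.007 → 2:1 (2.000)
C = 398/224 ≈ 1.777 → 16:9 (1.778)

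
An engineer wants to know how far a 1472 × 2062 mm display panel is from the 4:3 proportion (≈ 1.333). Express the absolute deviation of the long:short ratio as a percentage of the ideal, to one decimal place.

Ratio = 2062 / 1472 ≈ 1.4008.
Ideal 4:3 ≈ 1.3333. |1.4008 − 1.3333| / 1.3333 ≈ 5.06% → 5.1%.

5.1%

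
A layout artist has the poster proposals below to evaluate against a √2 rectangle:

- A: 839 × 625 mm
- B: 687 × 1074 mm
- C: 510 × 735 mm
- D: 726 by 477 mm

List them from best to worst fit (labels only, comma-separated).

Ratios: A = 839 / 625 ≈ 1.342; B = 1074 / 687 ≈ 1.563; C = 735 / 510 ≈ 1.441; D = 726 / 477 ≈ 1.522.
|Δ from 1.414|: A 0.072; B 0.149; C 0.027; D 0.108.

C, A, D, B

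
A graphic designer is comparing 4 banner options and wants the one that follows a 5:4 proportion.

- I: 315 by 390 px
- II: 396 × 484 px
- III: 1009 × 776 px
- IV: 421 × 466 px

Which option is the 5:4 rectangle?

I

Target 5:4 ≈ 1.250.
I: 1.238 (Δ0.012)  II: 1.222 (Δ0.028)  III: 1.300 (Δ0.050)  IV: 1.107 (Δ0.143)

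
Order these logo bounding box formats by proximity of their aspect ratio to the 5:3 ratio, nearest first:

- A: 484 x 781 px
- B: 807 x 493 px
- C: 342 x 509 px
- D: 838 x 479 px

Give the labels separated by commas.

Ratios: A = 781 / 484 ≈ 1.614; B = 807 / 493 ≈ 1.637; C = 509 / 342 ≈ 1.488; D = 838 / 479 ≈ 1.749.
|Δ from 1.667|: A 0.053; B 0.030; C 0.179; D 0.082.

B, A, D, C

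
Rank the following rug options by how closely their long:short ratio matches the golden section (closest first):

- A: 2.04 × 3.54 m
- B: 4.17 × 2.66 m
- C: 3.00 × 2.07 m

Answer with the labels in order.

Ratios: A = 3.54 / 2.04 ≈ 1.735; B = 4.17 / 2.66 ≈ 1.568; C = 3.00 / 2.07 ≈ 1.449.
|Δ from 1.618|: A 0.117; B 0.050; C 0.169.

B, A, C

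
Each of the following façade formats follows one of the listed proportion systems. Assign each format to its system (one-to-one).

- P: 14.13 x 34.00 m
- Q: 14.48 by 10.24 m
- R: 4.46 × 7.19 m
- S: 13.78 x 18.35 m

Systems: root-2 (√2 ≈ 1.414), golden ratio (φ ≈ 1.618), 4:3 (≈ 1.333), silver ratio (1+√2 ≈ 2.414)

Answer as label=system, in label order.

P=silver ratio, Q=root-2, R=golden ratio, S=4:3

P = 34.00/14.13 ≈ 2.406 → silver ratio (2.414)
Q = 14.48/10.24 ≈ 1.414 → root-2 (1.414)
R = 7.19/4.46 ≈ 1.612 → golden ratio (1.618)
S = 18.35/13.78 ≈ 1.332 → 4:3 (1.333)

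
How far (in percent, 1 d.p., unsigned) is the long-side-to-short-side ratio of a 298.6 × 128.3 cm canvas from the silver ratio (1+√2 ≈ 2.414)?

3.6%

Ratio = 298.6 / 128.3 ≈ 2.3274.
Ideal silver ratio ≈ 2.4142. |2.3274 − 2.4142| / 2.4142 ≈ 3.60% → 3.6%.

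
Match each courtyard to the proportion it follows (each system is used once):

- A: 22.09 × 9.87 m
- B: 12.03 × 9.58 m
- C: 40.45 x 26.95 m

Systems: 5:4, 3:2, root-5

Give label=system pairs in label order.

Ratios: A ≈ 2.238; B ≈ 1.256; C ≈ 1.501.
Targets: 5:4 ≈ 1.250; 3:2 ≈ 1.500; root-5 ≈ 2.236.

A=root-5, B=5:4, C=3:2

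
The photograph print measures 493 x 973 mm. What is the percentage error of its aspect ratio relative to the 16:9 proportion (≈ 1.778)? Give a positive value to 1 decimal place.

Ratio = 973 / 493 ≈ 1.9736.
Ideal 16:9 ≈ 1.7778. |1.9736 − 1.7778| / 1.7778 ≈ 11.01% → 11.0%.

11.0%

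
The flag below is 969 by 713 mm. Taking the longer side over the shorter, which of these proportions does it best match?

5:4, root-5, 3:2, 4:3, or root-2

4:3

Ratio = 969 / 713 ≈ 1.359.
Distances: 5:4 1.250 (Δ 0.109); root-5 2.236 (Δ 0.877); 3:2 1.500 (Δ 0.141); 4:3 1.333 (Δ 0.026); root-2 1.414 (Δ 0.055).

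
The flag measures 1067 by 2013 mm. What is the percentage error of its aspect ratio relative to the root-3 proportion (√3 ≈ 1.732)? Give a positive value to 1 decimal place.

Ratio = 2013 / 1067 ≈ 1.8866.
Ideal root-3 ≈ 1.7321. |1.8866 − 1.7321| / 1.7321 ≈ 8.92% → 8.9%.

8.9%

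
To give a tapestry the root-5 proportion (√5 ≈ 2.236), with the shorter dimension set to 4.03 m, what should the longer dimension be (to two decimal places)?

9.01 m

root-5 ≈ 2.23607.
Longer side = 4.03 × 2.23607 ≈ 9.0114 → 9.01 m.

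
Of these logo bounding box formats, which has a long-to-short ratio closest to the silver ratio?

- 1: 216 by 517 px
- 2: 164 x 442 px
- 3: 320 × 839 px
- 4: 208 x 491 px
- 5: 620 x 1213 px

Target silver ratio ≈ 2.414.
1: 2.394 (Δ0.020)  2: 2.695 (Δ0.281)  3: 2.622 (Δ0.208)  4: 2.361 (Δ0.053)  5: 1.956 (Δ0.458)

1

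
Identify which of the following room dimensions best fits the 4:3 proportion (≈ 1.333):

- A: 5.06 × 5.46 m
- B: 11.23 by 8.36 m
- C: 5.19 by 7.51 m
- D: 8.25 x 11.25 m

Ratios (long/short): A ≈ 1.079; B ≈ 1.343; C ≈ 1.447; D ≈ 1.364.
4:3 ≈ 1.333; option B is nearest (Δ 0.010).

B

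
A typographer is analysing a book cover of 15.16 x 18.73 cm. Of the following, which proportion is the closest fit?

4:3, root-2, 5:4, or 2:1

Ratio = 18.73 / 15.16 ≈ 1.235.
Distances: 4:3 1.333 (Δ 0.098); root-2 1.414 (Δ 0.179); 5:4 1.250 (Δ 0.015); 2:1 2.000 (Δ 0.765).

5:4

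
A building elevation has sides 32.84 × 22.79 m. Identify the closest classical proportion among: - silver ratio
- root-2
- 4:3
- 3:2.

root-2

32.84/22.79 ≈ 1.441. Nearest candidates are root-2 (1.414, off by 0.027) and 3:2 (1.500, off by 0.059).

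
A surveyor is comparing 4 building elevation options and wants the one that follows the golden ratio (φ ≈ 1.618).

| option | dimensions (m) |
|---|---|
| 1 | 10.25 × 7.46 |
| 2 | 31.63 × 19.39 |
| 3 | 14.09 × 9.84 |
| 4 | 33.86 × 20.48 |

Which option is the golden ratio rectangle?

2

Ratios (long/short): 1 ≈ 1.374; 2 ≈ 1.631; 3 ≈ 1.432; 4 ≈ 1.653.
golden ratio ≈ 1.618; option 2 is nearest (Δ 0.013).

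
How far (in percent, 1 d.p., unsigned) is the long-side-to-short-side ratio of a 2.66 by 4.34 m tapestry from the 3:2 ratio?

Ratio = 4.34 / 2.66 ≈ 1.6316.
Ideal 3:2 = 1.5000. |1.6316 − 1.5000| / 1.5000 ≈ 8.77% → 8.8%.

8.8%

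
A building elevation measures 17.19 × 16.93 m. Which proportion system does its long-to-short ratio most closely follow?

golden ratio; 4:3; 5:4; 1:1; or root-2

1:1

17.19/16.93 ≈ 1.015. Nearest candidates are 1:1 (1.000, off by 0.015) and 5:4 (1.250, off by 0.235).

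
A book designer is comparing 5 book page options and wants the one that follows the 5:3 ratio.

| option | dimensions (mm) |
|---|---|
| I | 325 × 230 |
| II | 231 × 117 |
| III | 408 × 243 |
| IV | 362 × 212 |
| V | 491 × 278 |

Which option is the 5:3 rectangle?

Ratios (long/short): I ≈ 1.413; II ≈ 1.974; III ≈ 1.679; IV ≈ 1.708; V ≈ 1.766.
5:3 ≈ 1.667; option III is nearest (Δ 0.012).

III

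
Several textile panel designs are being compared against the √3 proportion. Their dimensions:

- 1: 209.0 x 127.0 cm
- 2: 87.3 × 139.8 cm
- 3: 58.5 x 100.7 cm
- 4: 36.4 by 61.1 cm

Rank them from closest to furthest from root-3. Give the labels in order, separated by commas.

1: 209.0/127.0 ≈ 1.646 → |1.646 − 1.732| = 0.086
2: 139.8/87.3 ≈ 1.601 → |1.601 − 1.732| = 0.131
3: 100.7/58.5 ≈ 1.721 → |1.721 − 1.732| = 0.011
4: 61.1/36.4 ≈ 1.679 → |1.679 − 1.732| = 0.053

3, 4, 1, 2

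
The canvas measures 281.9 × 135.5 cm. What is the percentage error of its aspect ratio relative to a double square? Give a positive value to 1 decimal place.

Ratio = 281.9 / 135.5 ≈ 2.0804.
Ideal 2:1 = 2.0000. |2.0804 − 2.0000| / 2.0000 ≈ 4.02% → 4.0%.

4.0%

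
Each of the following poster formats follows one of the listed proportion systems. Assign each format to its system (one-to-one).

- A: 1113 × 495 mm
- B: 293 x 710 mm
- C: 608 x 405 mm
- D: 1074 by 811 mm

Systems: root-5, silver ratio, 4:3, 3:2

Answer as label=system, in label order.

Ratios: A ≈ 2.248; B ≈ 2.423; C ≈ 1.501; D ≈ 1.324.
Targets: root-5 ≈ 2.236; silver ratio ≈ 2.414; 4:3 ≈ 1.333; 3:2 ≈ 1.500.

A=root-5, B=silver ratio, C=3:2, D=4:3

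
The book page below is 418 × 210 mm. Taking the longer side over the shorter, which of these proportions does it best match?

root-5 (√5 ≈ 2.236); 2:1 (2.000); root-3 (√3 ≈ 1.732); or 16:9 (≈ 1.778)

2:1

Ratio = 418 / 210 ≈ 1.990.
Distances: root-5 2.236 (Δ 0.246); 2:1 2.000 (Δ 0.010); root-3 1.732 (Δ 0.258); 16:9 1.778 (Δ 0.212).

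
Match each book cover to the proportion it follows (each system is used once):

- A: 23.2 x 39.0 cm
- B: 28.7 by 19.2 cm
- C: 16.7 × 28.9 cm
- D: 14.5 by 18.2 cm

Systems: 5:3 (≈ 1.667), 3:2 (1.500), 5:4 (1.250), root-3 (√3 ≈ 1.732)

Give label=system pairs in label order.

A=5:3, B=3:2, C=root-3, D=5:4

Ratios: A ≈ 1.681; B ≈ 1.495; C ≈ 1.731; D ≈ 1.255.
Targets: 5:3 ≈ 1.667; 3:2 ≈ 1.500; 5:4 ≈ 1.250; root-3 ≈ 1.732.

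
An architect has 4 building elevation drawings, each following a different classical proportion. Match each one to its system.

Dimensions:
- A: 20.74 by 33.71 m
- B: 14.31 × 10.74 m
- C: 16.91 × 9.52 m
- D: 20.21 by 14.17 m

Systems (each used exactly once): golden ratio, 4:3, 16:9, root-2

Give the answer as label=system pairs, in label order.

A = 33.71/20.74 ≈ 1.625 → golden ratio (1.618)
B = 14.31/10.74 ≈ 1.332 → 4:3 (1.333)
C = 16.91/9.52 ≈ 1.776 → 16:9 (1.778)
D = 20.21/14.17 ≈ 1.426 → root-2 (1.414)

A=golden ratio, B=4:3, C=16:9, D=root-2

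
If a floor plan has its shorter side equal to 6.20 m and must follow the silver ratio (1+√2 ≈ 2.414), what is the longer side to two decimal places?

silver ratio ≈ 2.41421.
Longer side = 6.20 × 2.41421 ≈ 14.9681 → 14.97 m.

14.97 m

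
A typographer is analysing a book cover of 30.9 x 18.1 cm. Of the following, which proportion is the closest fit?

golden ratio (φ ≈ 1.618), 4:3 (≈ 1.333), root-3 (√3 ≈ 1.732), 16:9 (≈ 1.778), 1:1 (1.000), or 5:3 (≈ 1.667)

root-3

Ratio = 30.9 / 18.1 ≈ 1.707.
Distances: golden ratio 1.618 (Δ 0.089); 4:3 1.333 (Δ 0.374); root-3 1.732 (Δ 0.025); 16:9 1.778 (Δ 0.071); 1:1 1.000 (Δ 0.707); 5:3 1.667 (Δ 0.040).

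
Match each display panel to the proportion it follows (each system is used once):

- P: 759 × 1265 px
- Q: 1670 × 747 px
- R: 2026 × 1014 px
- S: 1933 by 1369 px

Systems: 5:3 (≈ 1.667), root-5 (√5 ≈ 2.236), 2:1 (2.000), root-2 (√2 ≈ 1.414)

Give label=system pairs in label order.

P=5:3, Q=root-5, R=2:1, S=root-2

P = 1265/759 ≈ 1.667 → 5:3 (1.667)
Q = 1670/747 ≈ 2.236 → root-5 (2.236)
R = 2026/1014 ≈ 1.998 → 2:1 (2.000)
S = 1933/1369 ≈ 1.412 → root-2 (1.414)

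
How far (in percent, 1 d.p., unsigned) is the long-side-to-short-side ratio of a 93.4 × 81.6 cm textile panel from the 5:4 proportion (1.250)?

8.4%

Ratio = 93.4 / 81.6 ≈ 1.1446.
Ideal 5:4 = 1.2500. |1.1446 − 1.2500| / 1.2500 ≈ 8.43% → 8.4%.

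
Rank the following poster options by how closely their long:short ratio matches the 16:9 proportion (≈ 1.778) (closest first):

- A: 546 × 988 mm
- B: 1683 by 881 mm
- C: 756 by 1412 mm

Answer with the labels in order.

A, C, B

Ratios: A = 988 / 546 ≈ 1.810; B = 1683 / 881 ≈ 1.910; C = 1412 / 756 ≈ 1.868.
|Δ from 1.778|: A 0.032; B 0.132; C 0.090.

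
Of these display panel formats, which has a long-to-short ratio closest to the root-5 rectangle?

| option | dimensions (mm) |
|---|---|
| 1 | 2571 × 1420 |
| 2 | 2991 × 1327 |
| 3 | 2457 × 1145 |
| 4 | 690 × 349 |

2

Target root-5 ≈ 2.236.
1: 1.811 (Δ0.425)  2: 2.254 (Δ0.018)  3: 2.146 (Δ0.090)  4: 1.977 (Δ0.259)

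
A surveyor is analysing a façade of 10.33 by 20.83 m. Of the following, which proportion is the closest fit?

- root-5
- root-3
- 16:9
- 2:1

Ratio = 20.83 / 10.33 ≈ 2.016.
Distances: root-5 2.236 (Δ 0.220); root-3 1.732 (Δ 0.284); 16:9 1.778 (Δ 0.238); 2:1 2.000 (Δ 0.016).

2:1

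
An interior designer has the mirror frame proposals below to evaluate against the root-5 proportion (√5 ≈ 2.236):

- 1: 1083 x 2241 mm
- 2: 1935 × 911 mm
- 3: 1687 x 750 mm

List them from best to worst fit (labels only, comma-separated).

1: 2241/1083 ≈ 2.069 → |2.069 − 2.236| = 0.167
2: 1935/911 ≈ 2.124 → |2.124 − 2.236| = 0.112
3: 1687/750 ≈ 2.249 → |2.249 − 2.236| = 0.013

3, 2, 1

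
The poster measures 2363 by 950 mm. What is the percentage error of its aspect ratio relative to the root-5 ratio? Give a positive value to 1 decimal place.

Ratio = 2363 / 950 ≈ 2.4874.
Ideal root-5 ≈ 2.2361. |2.4874 − 2.2361| / 2.2361 ≈ 11.24% → 11.2%.

11.2%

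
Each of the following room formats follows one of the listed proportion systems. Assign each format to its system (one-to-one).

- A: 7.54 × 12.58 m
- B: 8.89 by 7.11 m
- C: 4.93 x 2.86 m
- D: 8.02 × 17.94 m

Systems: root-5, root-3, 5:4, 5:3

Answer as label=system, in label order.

A=5:3, B=5:4, C=root-3, D=root-5

Ratios: A ≈ 1.668; B ≈ 1.250; C ≈ 1.724; D ≈ 2.237.
Targets: root-5 ≈ 2.236; root-3 ≈ 1.732; 5:4 ≈ 1.250; 5:3 ≈ 1.667.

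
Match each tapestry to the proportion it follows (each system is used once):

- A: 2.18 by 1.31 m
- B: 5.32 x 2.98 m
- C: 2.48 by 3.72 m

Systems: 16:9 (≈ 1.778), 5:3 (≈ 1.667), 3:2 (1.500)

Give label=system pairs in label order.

A=5:3, B=16:9, C=3:2

Ratios: A ≈ 1.664; B ≈ 1.785; C ≈ 1.500.
Targets: 16:9 ≈ 1.778; 5:3 ≈ 1.667; 3:2 ≈ 1.500.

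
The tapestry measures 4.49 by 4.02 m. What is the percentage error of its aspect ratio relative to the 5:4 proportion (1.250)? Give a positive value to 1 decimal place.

Ratio = 4.49 / 4.02 ≈ 1.1169.
Ideal 5:4 = 1.2500. |1.1169 − 1.2500| / 1.2500 ≈ 10.65% → 10.6%.

10.6%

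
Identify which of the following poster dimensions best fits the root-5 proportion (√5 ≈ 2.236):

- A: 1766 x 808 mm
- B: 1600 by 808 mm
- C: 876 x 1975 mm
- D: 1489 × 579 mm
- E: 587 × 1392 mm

C

Target root-5 ≈ 2.236.
A: 2.186 (Δ0.050)  B: 1.980 (Δ0.256)  C: 2.255 (Δ0.019)  D: 2.572 (Δ0.336)  E: 2.371 (Δ0.135)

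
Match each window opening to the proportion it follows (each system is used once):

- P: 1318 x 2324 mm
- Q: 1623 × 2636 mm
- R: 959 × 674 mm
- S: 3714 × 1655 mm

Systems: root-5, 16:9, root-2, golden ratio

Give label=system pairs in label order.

Ratios: P ≈ 1.763; Q ≈ 1.624; R ≈ 1.423; S ≈ 2.244.
Targets: root-5 ≈ 2.236; 16:9 ≈ 1.778; root-2 ≈ 1.414; golden ratio ≈ 1.618.

P=16:9, Q=golden ratio, R=root-2, S=root-5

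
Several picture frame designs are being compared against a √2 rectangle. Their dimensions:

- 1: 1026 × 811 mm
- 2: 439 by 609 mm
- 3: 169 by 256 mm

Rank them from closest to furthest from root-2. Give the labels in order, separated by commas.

2, 3, 1

1: 1026/811 ≈ 1.265 → |1.265 − 1.414| = 0.149
2: 609/439 ≈ 1.387 → |1.387 − 1.414| = 0.027
3: 256/169 ≈ 1.515 → |1.515 − 1.414| = 0.101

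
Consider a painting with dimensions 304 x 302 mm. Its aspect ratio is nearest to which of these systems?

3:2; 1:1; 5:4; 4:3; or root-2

1:1

304/302 ≈ 1.007. Nearest candidates are 1:1 (1.000, off by 0.007) and 5:4 (1.250, off by 0.243).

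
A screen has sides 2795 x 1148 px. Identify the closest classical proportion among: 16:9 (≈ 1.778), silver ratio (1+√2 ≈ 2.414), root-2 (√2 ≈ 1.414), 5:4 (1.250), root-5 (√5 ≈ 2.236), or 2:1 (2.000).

Ratio = 2795 / 1148 ≈ 2.435.
Distances: 16:9 1.778 (Δ 0.657); silver ratio 2.414 (Δ 0.021); root-2 1.414 (Δ 1.021); 5:4 1.250 (Δ 1.185); root-5 2.236 (Δ 0.199); 2:1 2.000 (Δ 0.435).

silver ratio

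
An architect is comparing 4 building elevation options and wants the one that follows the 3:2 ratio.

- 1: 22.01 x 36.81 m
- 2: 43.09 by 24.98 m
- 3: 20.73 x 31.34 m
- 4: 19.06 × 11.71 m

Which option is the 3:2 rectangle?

Target 3:2 ≈ 1.500.
1: 1.672 (Δ0.172)  2: 1.725 (Δ0.225)  3: 1.512 (Δ0.012)  4: 1.628 (Δ0.128)

3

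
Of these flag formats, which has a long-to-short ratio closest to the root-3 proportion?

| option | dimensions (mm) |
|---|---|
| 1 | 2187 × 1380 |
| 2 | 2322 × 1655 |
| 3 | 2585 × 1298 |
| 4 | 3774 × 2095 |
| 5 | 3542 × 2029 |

5

Target root-3 ≈ 1.732.
1: 1.585 (Δ0.147)  2: 1.403 (Δ0.329)  3: 1.992 (Δ0.260)  4: 1.801 (Δ0.069)  5: 1.746 (Δ0.014)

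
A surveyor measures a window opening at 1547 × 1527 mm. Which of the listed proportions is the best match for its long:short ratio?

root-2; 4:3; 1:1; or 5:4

Ratio = 1547 / 1527 ≈ 1.013.
Distances: root-2 1.414 (Δ 0.401); 4:3 1.333 (Δ 0.320); 1:1 1.000 (Δ 0.013); 5:4 1.250 (Δ 0.237).

1:1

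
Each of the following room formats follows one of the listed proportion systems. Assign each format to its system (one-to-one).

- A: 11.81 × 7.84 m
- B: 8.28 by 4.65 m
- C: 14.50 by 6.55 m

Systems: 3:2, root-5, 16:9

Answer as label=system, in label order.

A=3:2, B=16:9, C=root-5

A = 11.81/7.84 ≈ 1.506 → 3:2 (1.500)
B = 8.28/4.65 ≈ 1.781 → 16:9 (1.778)
C = 14.50/6.55 ≈ 2.214 → root-5 (2.236)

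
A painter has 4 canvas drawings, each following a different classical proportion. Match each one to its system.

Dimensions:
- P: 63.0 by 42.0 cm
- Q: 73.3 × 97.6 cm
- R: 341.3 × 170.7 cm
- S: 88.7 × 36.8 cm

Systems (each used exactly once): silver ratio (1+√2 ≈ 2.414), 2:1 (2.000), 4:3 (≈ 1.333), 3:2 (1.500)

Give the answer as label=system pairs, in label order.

P=3:2, Q=4:3, R=2:1, S=silver ratio

Ratios: P ≈ 1.500; Q ≈ 1.332; R ≈ 1.999; S ≈ 2.410.
Targets: silver ratio ≈ 2.414; 2:1 ≈ 2.000; 4:3 ≈ 1.333; 3:2 ≈ 1.500.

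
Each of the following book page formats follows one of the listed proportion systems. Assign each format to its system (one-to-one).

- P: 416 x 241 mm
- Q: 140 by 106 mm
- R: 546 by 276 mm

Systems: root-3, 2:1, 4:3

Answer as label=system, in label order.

P = 416/241 ≈ 1.726 → root-3 (1.732)
Q = 140/106 ≈ 1.321 → 4:3 (1.333)
R = 546/276 ≈ 1.978 → 2:1 (2.000)

P=root-3, Q=4:3, R=2:1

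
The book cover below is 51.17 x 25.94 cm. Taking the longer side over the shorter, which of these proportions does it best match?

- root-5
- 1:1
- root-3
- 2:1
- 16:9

2:1

51.17/25.94 ≈ 1.973. Nearest candidates are 2:1 (2.000, off by 0.027) and 16:9 (1.778, off by 0.195).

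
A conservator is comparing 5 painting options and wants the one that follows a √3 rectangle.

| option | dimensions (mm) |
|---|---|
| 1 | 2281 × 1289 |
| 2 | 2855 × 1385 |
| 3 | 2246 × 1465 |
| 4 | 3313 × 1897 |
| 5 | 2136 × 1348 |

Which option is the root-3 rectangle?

Target root-3 ≈ 1.732.
1: 1.770 (Δ0.038)  2: 2.061 (Δ0.329)  3: 1.533 (Δ0.199)  4: 1.746 (Δ0.014)  5: 1.585 (Δ0.147)

4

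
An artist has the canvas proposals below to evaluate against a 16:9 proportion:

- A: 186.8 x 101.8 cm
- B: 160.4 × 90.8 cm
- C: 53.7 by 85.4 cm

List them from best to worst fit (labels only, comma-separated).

Ratios: A = 186.8 / 101.8 ≈ 1.835; B = 160.4 / 90.8 ≈ 1.767; C = 85.4 / 53.7 ≈ 1.590.
|Δ from 1.778|: A 0.057; B 0.011; C 0.188.

B, A, C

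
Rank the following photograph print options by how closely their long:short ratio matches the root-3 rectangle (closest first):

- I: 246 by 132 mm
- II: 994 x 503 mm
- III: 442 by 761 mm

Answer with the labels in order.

III, I, II

Ratios: I = 246 / 132 ≈ 1.864; II = 994 / 503 ≈ 1.976; III = 761 / 442 ≈ 1.722.
|Δ from 1.732|: I 0.132; II 0.244; III 0.010.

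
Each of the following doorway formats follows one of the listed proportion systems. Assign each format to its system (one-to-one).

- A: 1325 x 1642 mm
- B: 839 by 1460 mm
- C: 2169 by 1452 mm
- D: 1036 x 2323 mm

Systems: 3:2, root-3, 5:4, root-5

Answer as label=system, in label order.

A=5:4, B=root-3, C=3:2, D=root-5

A = 1642/1325 ≈ 1.239 → 5:4 (1.250)
B = 1460/839 ≈ 1.740 → root-3 (1.732)
C = 2169/1452 ≈ 1.494 → 3:2 (1.500)
D = 2323/1036 ≈ 2.242 → root-5 (2.236)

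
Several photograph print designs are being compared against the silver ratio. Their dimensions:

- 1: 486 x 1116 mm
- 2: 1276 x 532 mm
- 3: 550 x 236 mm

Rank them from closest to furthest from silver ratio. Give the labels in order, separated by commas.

2, 3, 1

1: 1116/486 ≈ 2.296 → |2.296 − 2.414| = 0.118
2: 1276/532 ≈ 2.398 → |2.398 − 2.414| = 0.016
3: 550/236 ≈ 2.331 → |2.331 − 2.414| = 0.083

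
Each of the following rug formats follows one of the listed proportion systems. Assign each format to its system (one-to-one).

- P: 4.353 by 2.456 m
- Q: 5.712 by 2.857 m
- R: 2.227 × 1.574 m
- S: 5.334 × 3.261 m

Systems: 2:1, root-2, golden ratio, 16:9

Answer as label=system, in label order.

Ratios: P ≈ 1.772; Q ≈ 1.999; R ≈ 1.415; S ≈ 1.636.
Targets: 2:1 ≈ 2.000; root-2 ≈ 1.414; golden ratio ≈ 1.618; 16:9 ≈ 1.778.

P=16:9, Q=2:1, R=root-2, S=golden ratio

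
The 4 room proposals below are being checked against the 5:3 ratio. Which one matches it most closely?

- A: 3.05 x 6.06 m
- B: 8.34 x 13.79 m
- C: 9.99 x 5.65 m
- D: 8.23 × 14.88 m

B

Ratios (long/short): A ≈ 1.987; B ≈ 1.653; C ≈ 1.768; D ≈ 1.808.
5:3 ≈ 1.667; option B is nearest (Δ 0.014).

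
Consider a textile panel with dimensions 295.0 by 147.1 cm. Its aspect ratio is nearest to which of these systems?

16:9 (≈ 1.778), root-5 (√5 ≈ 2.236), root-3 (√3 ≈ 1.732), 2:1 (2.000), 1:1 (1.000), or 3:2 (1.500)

Ratio = 295.0 / 147.1 ≈ 2.005.
Distances: 16:9 1.778 (Δ 0.227); root-5 2.236 (Δ 0.231); root-3 1.732 (Δ 0.273); 2:1 2.000 (Δ 0.005); 1:1 1.000 (Δ 1.005); 3:2 1.500 (Δ 0.505).

2:1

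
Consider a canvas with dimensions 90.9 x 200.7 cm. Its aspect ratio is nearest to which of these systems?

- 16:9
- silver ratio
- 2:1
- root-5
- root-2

200.7/90.9 ≈ 2.208. Nearest candidates are root-5 (2.236, off by 0.028) and silver ratio (2.414, off by 0.206).

root-5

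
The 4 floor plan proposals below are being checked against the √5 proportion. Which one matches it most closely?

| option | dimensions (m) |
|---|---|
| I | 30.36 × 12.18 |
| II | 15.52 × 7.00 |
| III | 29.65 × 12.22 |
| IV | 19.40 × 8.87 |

Target root-5 ≈ 2.236.
I: 2.493 (Δ0.257)  II: 2.217 (Δ0.019)  III: 2.426 (Δ0.190)  IV: 2.187 (Δ0.049)

II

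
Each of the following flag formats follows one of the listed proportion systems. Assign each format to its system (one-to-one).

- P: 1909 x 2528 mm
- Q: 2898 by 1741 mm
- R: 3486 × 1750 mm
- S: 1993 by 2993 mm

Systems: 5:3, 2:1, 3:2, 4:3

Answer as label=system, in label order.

P=4:3, Q=5:3, R=2:1, S=3:2

Ratios: P ≈ 1.324; Q ≈ 1.665; R ≈ 1.992; S ≈ 1.502.
Targets: 5:3 ≈ 1.667; 2:1 ≈ 2.000; 3:2 ≈ 1.500; 4:3 ≈ 1.333.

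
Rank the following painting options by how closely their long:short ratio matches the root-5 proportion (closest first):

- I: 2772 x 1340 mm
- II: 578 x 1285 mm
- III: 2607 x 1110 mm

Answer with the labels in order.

II, III, I

Ratios: I = 2772 / 1340 ≈ 2.069; II = 1285 / 578 ≈ 2.223; III = 2607 / 1110 ≈ 2.349.
|Δ from 2.236|: I 0.167; II 0.013; III 0.113.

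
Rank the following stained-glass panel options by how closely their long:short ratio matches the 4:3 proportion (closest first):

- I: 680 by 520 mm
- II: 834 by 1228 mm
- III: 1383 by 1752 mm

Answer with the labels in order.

I: 680/520 ≈ 1.308 → |1.308 − 1.333| = 0.025
II: 1228/834 ≈ 1.472 → |1.472 − 1.333| = 0.139
III: 1752/1383 ≈ 1.267 → |1.267 − 1.333| = 0.066

I, III, II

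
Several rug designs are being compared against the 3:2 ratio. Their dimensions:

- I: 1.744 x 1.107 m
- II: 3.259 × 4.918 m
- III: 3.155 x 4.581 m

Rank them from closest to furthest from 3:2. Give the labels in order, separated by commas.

I: 1.744/1.107 ≈ 1.575 → |1.575 − 1.500| = 0.075
II: 4.918/3.259 ≈ 1.509 → |1.509 − 1.500| = 0.009
III: 4.581/3.155 ≈ 1.452 → |1.452 − 1.500| = 0.048

II, III, I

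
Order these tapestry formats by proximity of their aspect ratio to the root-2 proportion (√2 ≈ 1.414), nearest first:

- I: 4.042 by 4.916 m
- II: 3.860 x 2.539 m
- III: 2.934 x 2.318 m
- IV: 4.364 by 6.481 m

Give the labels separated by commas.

Ratios: I = 4.916 / 4.042 ≈ 1.216; II = 3.860 / 2.539 ≈ 1.520; III = 2.934 / 2.318 ≈ 1.266; IV = 6.481 / 4.364 ≈ 1.485.
|Δ from 1.414|: I 0.198; II 0.106; III 0.148; IV 0.071.

IV, II, III, I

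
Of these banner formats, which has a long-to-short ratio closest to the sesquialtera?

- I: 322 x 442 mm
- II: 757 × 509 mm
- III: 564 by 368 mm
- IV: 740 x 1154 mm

II

Ratios (long/short): I ≈ 1.373; II ≈ 1.487; III ≈ 1.533; IV ≈ 1.559.
3:2 ≈ 1.500; option II is nearest (Δ 0.013).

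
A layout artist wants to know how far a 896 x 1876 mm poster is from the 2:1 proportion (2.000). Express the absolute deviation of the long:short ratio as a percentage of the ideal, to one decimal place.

4.7%

Ratio = 1876 / 896 ≈ 2.0938.
Ideal 2:1 = 2.0000. |2.0938 − 2.0000| / 2.0000 ≈ 4.69% → 4.7%.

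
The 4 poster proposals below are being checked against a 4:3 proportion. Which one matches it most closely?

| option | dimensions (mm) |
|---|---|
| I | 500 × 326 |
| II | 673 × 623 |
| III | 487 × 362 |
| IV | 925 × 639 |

III

Ratios (long/short): I ≈ 1.534; II ≈ 1.080; III ≈ 1.345; IV ≈ 1.448.
4:3 ≈ 1.333; option III is nearest (Δ 0.012).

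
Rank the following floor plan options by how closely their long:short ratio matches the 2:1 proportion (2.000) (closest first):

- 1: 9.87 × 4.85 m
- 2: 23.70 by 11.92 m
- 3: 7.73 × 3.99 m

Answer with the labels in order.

2, 1, 3

Ratios: 1 = 9.87 / 4.85 ≈ 2.035; 2 = 23.70 / 11.92 ≈ 1.988; 3 = 7.73 / 3.99 ≈ 1.937.
|Δ from 2.000|: 1 0.035; 2 0.012; 3 0.063.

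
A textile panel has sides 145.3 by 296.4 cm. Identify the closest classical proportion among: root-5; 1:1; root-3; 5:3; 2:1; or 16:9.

296.4/145.3 ≈ 2.040. Nearest candidates are 2:1 (2.000, off by 0.040) and root-5 (2.236, off by 0.196).

2:1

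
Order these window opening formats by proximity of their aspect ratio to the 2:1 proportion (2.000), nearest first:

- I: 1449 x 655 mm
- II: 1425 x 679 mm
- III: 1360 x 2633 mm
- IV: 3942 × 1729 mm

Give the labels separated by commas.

III, II, I, IV

I: 1449/655 ≈ 2.212 → |2.212 − 2.000| = 0.212
II: 1425/679 ≈ 2.099 → |2.099 − 2.000| = 0.099
III: 2633/1360 ≈ 1.936 → |1.936 − 2.000| = 0.064
IV: 3942/1729 ≈ 2.280 → |2.280 − 2.000| = 0.280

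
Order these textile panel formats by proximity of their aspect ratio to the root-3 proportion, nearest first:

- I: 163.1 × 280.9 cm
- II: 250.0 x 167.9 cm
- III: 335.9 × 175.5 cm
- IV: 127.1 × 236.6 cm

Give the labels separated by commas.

Ratios: I = 280.9 / 163.1 ≈ 1.722; II = 250.0 / 167.9 ≈ 1.489; III = 335.9 / 175.5 ≈ 1.914; IV = 236.6 / 127.1 ≈ 1.862.
|Δ from 1.732|: I 0.010; II 0.243; III 0.182; IV 0.130.

I, IV, III, II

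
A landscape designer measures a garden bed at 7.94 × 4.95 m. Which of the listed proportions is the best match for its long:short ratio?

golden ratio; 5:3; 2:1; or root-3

7.94/4.95 ≈ 1.604. Nearest candidates are golden ratio (1.618, off by 0.014) and 5:3 (1.667, off by 0.063).

golden ratio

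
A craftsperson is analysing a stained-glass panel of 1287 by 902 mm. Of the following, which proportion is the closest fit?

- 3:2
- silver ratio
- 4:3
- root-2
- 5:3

1287/902 ≈ 1.427. Nearest candidates are root-2 (1.414, off by 0.013) and 3:2 (1.500, off by 0.073).

root-2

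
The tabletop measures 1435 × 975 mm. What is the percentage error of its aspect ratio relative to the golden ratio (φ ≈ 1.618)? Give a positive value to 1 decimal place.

Ratio = 1435 / 975 ≈ 1.4718.
Ideal golden ratio ≈ 1.6180. |1.4718 − 1.6180| / 1.6180 ≈ 9.04% → 9.0%.

9.0%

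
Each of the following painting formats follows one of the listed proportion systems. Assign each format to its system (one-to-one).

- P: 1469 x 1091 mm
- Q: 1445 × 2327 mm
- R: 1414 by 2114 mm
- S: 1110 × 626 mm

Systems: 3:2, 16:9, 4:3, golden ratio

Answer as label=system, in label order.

P = 1469/1091 ≈ 1.346 → 4:3 (1.333)
Q = 2327/1445 ≈ 1.610 → golden ratio (1.618)
R = 2114/1414 ≈ 1.495 → 3:2 (1.500)
S = 1110/626 ≈ 1.773 → 16:9 (1.778)

P=4:3, Q=golden ratio, R=3:2, S=16:9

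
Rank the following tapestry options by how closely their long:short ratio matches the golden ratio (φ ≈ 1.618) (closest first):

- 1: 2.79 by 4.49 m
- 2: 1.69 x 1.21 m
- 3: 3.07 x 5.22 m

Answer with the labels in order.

1: 4.49/2.79 ≈ 1.609 → |1.609 − 1.618| = 0.009
2: 1.69/1.21 ≈ 1.397 → |1.397 − 1.618| = 0.221
3: 5.22/3.07 ≈ 1.700 → |1.700 − 1.618| = 0.082

1, 3, 2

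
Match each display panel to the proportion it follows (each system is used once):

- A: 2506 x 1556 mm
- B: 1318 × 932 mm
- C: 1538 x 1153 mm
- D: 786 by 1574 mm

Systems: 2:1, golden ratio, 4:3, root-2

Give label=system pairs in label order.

A = 2506/1556 ≈ 1.611 → golden ratio (1.618)
B = 1318/932 ≈ 1.414 → root-2 (1.414)
C = 1538/1153 ≈ 1.334 → 4:3 (1.333)
D = 1574/786 ≈ 2.003 → 2:1 (2.000)

A=golden ratio, B=root-2, C=4:3, D=2:1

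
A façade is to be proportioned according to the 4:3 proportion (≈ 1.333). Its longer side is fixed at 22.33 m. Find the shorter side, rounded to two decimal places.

16.75 m

4:3 ≈ 1.33333.
Shorter side = 22.33 ÷ 1.33333 ≈ 16.7475 → 16.75 m.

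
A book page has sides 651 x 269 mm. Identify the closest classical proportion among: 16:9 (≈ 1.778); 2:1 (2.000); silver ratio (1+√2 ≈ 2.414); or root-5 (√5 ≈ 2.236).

Ratio = 651 / 269 ≈ 2.420.
Distances: 16:9 1.778 (Δ 0.642); 2:1 2.000 (Δ 0.420); silver ratio 2.414 (Δ 0.006); root-5 2.236 (Δ 0.184).

silver ratio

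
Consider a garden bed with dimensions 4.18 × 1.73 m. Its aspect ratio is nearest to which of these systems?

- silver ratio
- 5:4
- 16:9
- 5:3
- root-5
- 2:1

4.18/1.73 ≈ 2.416. Nearest candidates are silver ratio (2.414, off by 0.002) and root-5 (2.236, off by 0.180).

silver ratio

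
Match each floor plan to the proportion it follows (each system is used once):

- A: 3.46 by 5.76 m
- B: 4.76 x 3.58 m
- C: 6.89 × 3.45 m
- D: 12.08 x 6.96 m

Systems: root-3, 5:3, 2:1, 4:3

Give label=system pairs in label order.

A=5:3, B=4:3, C=2:1, D=root-3

Ratios: A ≈ 1.665; B ≈ 1.330; C ≈ 1.997; D ≈ 1.736.
Targets: root-3 ≈ 1.732; 5:3 ≈ 1.667; 2:1 ≈ 2.000; 4:3 ≈ 1.333.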